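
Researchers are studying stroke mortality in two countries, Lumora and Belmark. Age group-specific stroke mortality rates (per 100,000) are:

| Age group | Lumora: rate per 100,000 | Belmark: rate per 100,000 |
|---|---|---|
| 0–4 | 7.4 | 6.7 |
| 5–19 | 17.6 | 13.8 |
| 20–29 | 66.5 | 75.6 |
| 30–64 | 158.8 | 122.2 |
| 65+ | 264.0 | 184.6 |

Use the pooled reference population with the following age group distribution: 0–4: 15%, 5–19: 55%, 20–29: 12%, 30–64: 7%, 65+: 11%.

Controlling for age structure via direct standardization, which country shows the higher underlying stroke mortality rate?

Lumora

Standard weights: 0.15, 0.55, 0.12, 0.07, 0.11.
Lumora: 0.1500×7.4 + 0.5500×17.6 + 0.1200×66.5 + 0.0700×158.8 + 0.1100×264.0 = 58.9260 per 100,000.
Belmark: 0.1500×6.7 + 0.5500×13.8 + 0.1200×75.6 + 0.0700×122.2 + 0.1100×184.6 = 46.5270 per 100,000.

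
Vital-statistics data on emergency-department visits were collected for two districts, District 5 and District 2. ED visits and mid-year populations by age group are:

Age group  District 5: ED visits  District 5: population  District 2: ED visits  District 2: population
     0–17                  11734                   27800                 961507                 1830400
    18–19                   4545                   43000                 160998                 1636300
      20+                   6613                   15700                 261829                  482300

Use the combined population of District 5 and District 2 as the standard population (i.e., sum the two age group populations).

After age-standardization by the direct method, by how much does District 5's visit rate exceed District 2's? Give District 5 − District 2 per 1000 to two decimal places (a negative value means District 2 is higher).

-59.50

Age-specific rates per 1000 for District 5: 422.086, 105.698, 421.210.
For District 2: 525.299, 98.391, 542.876.
Combined standard total = 4035500; weights = 0.4605, 0.4161, 0.1234.
District 5: 0.4605×422.086 + 0.4161×105.698 + 0.1234×421.210 = 290.3188 per 1000.
District 2: 0.4605×525.299 + 0.4161×98.391 + 0.1234×542.876 = 349.8182 per 1000.
Difference = 290.3188 − 349.8182 = -59.4994.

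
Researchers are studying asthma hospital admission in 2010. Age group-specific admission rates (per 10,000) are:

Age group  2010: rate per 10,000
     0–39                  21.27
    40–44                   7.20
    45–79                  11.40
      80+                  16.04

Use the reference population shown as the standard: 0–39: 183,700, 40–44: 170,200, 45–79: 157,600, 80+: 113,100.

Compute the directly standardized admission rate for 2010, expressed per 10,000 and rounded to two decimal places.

Standard total = 624,600; weights = 0.2941, 0.2725, 0.2523, 0.1811.
Standardized rate: 0.2941×21.27 + 0.2725×7.20 + 0.2523×11.40 + 0.1811×16.04 = 13.9986 per 10,000.

14.00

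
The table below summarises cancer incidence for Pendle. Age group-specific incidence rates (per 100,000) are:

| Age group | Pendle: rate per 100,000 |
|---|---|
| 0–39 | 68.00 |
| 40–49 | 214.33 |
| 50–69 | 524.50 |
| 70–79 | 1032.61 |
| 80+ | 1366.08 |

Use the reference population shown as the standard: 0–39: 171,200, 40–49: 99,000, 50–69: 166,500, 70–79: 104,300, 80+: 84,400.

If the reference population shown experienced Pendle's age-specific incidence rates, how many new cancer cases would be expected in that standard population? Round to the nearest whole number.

3432

Expected new cancer cases = Σ (standard pop × age-specific rate ÷ 100,000)
= 171,200×68.00/100,000 + 99,000×214.33/100,000 + 166,500×524.50/100,000 + 104,300×1032.61/100,000 + 84,400×1366.08/100,000
= 116.42 + 212.19 + 873.29 + 1077.01 + 1152.97 = 3431.88.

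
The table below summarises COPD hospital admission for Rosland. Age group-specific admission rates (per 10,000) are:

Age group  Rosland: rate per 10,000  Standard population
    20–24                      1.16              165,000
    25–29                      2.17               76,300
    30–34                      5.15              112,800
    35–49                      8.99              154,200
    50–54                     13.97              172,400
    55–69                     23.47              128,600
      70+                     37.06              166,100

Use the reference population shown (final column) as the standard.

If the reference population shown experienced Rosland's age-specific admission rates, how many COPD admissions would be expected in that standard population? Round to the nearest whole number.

Expected COPD admissions = Σ (standard pop × age-specific rate ÷ 10,000)
= 165,000×1.16/10,000 + 76,300×2.17/10,000 + 112,800×5.15/10,000 + 154,200×8.99/10,000 + 172,400×13.97/10,000 + 128,600×23.47/10,000 + 166,100×37.06/10,000
= 19.14 + 16.56 + 58.09 + 138.63 + 240.84 + 301.82 + 615.57 = 1390.65.

1391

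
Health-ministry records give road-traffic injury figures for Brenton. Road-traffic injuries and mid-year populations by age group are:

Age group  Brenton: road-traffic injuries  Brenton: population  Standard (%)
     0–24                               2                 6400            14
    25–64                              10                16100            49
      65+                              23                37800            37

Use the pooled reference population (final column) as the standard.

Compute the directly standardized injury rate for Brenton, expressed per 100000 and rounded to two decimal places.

57.32

Age-specific rates per 100000 for Brenton: 31.25, 62.11, 60.85.
Standard weights: 0.14, 0.49, 0.37.
Standardized rate: 0.1400×31.25 + 0.4900×62.11 + 0.3700×60.85 = 57.3230 per 100000.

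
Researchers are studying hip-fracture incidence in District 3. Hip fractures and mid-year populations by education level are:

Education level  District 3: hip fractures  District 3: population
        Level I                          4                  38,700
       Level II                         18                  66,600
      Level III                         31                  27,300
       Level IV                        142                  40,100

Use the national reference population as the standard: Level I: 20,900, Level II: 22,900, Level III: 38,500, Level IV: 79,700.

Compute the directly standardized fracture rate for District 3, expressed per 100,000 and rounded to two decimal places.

206.36

Education-specific rates per 100,000 for District 3: 10.34, 27.03, 113.55, 354.11.
Standard total = 162,000; weights = 0.1290, 0.1414, 0.2377, 0.4920.
Standardized rate: 0.1290×10.34 + 0.1414×27.03 + 0.2377×113.55 + 0.4920×354.11 = 206.3560 per 100,000.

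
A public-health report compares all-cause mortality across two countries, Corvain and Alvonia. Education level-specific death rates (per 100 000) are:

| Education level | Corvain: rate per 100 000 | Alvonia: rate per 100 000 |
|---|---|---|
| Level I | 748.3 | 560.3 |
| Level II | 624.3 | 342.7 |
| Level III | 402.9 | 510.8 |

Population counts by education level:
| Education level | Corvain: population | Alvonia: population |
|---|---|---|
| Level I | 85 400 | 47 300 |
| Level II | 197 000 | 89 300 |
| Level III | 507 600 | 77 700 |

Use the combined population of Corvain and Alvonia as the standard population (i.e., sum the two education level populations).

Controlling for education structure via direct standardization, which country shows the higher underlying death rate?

Corvain

Combined standard total = 1 004 300; weights = 0.1321, 0.2851, 0.5828.
Corvain: 0.1321×748.3 + 0.2851×624.3 + 0.5828×402.9 = 511.6538 per 100 000.
Alvonia: 0.1321×560.3 + 0.2851×342.7 + 0.5828×510.8 = 469.4196 per 100 000.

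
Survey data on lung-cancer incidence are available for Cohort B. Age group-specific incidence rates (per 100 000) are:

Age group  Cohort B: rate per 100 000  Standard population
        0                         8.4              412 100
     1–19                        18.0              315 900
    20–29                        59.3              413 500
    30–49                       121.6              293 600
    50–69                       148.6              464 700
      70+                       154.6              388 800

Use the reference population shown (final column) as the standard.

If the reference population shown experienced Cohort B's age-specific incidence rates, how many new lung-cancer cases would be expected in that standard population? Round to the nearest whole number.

1985

Expected new lung-cancer cases = Σ (standard pop × age-specific rate ÷ 100 000)
= 412 100×8.4/100 000 + 315 900×18.0/100 000 + 413 500×59.3/100 000 + 293 600×121.6/100 000 + 464 700×148.6/100 000 + 388 800×154.6/100 000
= 34.62 + 56.86 + 245.21 + 357.02 + 690.54 + 601.08 = 1985.33.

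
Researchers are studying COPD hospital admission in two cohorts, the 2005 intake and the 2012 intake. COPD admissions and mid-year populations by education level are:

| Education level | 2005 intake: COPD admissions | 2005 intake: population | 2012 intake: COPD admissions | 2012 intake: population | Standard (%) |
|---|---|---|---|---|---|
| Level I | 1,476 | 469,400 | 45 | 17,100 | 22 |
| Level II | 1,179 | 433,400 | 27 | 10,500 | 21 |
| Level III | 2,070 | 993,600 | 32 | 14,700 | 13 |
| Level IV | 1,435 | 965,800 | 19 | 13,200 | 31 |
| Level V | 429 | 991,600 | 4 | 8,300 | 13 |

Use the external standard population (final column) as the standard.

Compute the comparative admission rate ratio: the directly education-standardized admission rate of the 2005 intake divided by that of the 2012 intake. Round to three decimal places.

1.073

Education-specific rates per 10,000 for the 2005 intake: 31.44, 27.20, 20.83, 14.86, 4.33.
For the 2012 intake: 26.32, 25.71, 21.77, 14.39, 4.82.
Standard weights: 0.22, 0.21, 0.13, 0.31, 0.13.
The 2005 intake: 0.2200×31.44 + 0.2100×27.20 + 0.1300×20.83 + 0.3100×14.86 + 0.1300×4.33 = 20.5073 per 10,000.
The 2012 intake: 0.2200×26.32 + 0.2100×25.71 + 0.1300×21.77 + 0.3100×14.39 + 0.1300×4.82 = 19.1080 per 10,000.
Ratio = 20.5073 ÷ 19.1080 = 1.07323.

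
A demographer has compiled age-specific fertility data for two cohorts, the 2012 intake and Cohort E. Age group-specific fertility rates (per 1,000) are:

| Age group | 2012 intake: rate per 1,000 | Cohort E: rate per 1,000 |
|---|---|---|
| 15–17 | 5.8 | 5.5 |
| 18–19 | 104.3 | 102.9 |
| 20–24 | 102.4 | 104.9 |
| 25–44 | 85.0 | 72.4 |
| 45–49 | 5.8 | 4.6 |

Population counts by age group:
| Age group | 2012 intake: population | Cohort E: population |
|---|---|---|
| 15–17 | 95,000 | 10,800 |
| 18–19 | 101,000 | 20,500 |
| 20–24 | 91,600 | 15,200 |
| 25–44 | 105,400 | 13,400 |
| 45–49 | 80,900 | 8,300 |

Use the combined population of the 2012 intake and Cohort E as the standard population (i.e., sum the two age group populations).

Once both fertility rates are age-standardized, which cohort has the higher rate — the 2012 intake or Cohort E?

Combined standard total = 542,100; weights = 0.1952, 0.2241, 0.1970, 0.2191, 0.1645.
The 2012 intake: 0.1952×5.8 + 0.2241×104.3 + 0.1970×102.4 + 0.2191×85.0 + 0.1645×5.8 = 64.2645 per 1,000.
Cohort E: 0.1952×5.5 + 0.2241×102.9 + 0.1970×104.9 + 0.2191×72.4 + 0.1645×4.6 = 61.4260 per 1,000.
The crude rates (63.08 vs 69.97) would put Cohort E higher, but that reflects its age composition; once standardized to a common age structure, the 2012 intake has the higher underlying rate.

2012 intake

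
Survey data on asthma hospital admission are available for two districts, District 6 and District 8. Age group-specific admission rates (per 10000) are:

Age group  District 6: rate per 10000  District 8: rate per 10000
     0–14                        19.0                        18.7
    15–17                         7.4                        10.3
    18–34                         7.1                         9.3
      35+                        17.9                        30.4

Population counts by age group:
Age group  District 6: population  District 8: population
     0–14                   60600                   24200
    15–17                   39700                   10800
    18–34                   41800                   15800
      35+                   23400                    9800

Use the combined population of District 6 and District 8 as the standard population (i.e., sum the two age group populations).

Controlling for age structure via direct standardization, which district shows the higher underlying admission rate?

District 8

Combined standard total = 226100; weights = 0.3751, 0.2234, 0.2548, 0.1468.
District 6: 0.3751×19.0 + 0.2234×7.4 + 0.2548×7.1 + 0.1468×17.9 = 13.2160 per 10000.
District 8: 0.3751×18.7 + 0.2234×10.3 + 0.2548×9.3 + 0.1468×30.4 = 16.1471 per 10000.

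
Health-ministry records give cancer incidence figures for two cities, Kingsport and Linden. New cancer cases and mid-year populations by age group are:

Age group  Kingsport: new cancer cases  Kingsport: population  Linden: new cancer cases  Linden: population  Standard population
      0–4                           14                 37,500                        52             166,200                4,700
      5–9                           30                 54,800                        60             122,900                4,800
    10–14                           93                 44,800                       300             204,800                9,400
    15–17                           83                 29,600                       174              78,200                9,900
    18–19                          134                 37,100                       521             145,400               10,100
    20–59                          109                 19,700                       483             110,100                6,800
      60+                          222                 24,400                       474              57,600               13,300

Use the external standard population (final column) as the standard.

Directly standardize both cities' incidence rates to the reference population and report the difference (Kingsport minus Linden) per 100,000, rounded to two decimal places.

Age-specific rates per 100,000 for Kingsport: 37.33, 54.74, 207.59, 280.41, 361.19, 553.30, 909.84.
For Linden: 31.29, 48.82, 146.48, 222.51, 358.32, 438.69, 822.92.
Standard total = 59,000; weights = 0.0797, 0.0814, 0.1593, 0.1678, 0.1712, 0.1153, 0.2254.
Kingsport: 0.0797×37.33 + 0.0814×54.74 + 0.1593×207.59 + 0.1678×280.41 + 0.1712×361.19 + 0.1153×553.30 + 0.2254×909.84 = 418.2513 per 100,000.
Linden: 0.0797×31.29 + 0.0814×48.82 + 0.1593×146.48 + 0.1678×222.51 + 0.1712×358.32 + 0.1153×438.69 + 0.2254×822.92 = 364.5441 per 100,000.
Difference = 418.2513 − 364.5441 = 53.7072.

53.71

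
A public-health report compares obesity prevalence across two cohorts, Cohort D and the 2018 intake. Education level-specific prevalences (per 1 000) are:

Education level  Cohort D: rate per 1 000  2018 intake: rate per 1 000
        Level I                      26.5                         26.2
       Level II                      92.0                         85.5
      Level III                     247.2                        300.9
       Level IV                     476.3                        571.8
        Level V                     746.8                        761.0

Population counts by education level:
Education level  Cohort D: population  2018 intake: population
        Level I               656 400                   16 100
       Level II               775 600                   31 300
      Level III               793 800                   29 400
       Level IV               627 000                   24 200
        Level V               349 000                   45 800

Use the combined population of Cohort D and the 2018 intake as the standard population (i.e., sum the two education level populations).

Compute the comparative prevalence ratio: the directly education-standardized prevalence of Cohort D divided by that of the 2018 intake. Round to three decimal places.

Combined standard total = 3 348 600; weights = 0.2008, 0.2410, 0.2458, 0.1945, 0.1179.
Cohort D: 0.2008×26.5 + 0.2410×92.0 + 0.2458×247.2 + 0.1945×476.3 + 0.1179×746.8 = 268.9346 per 1 000.
The 2018 intake: 0.2008×26.2 + 0.2410×85.5 + 0.2458×300.9 + 0.1945×571.8 + 0.1179×761.0 = 300.7553 per 1 000.
Ratio = 268.9346 ÷ 300.7553 = 0.89420.

0.894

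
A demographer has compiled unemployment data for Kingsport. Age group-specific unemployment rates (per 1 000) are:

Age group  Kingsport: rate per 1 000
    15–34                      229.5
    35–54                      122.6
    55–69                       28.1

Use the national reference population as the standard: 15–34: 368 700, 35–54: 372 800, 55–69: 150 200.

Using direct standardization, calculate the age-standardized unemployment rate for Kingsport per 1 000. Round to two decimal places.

Standard total = 891 700; weights = 0.4135, 0.4181, 0.1684.
Standardized rate: 0.4135×229.5 + 0.4181×122.6 + 0.1684×28.1 = 150.8832 per 1 000.

150.88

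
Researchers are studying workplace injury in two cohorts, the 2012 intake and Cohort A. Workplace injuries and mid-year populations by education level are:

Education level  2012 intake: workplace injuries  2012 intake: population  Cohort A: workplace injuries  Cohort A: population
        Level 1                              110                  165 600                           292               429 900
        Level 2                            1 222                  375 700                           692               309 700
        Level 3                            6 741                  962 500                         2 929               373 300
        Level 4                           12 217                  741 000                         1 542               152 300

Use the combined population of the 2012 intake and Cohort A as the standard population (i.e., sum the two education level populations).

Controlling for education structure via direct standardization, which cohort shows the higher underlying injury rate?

Education-specific rates per 10 000 for the 2012 intake: 6.64, 32.53, 70.04, 164.87.
For Cohort A: 6.79, 22.34, 78.46, 101.25.
Combined standard total = 3 510 000; weights = 0.1697, 0.1953, 0.3806, 0.2545.
The 2012 intake: 0.1697×6.64 + 0.1953×32.53 + 0.3806×70.04 + 0.2545×164.87 = 76.0922 per 10 000.
Cohort A: 0.1697×6.79 + 0.1953×22.34 + 0.3806×78.46 + 0.2545×101.25 = 61.1436 per 10 000.

2012 intake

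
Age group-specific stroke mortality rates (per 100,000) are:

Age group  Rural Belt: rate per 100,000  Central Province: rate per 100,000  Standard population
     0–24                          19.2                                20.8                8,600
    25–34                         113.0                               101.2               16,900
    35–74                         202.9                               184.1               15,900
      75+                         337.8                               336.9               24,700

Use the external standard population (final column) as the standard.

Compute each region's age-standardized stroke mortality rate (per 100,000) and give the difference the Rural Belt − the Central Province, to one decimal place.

Standard total = 66,100; weights = 0.1301, 0.2557, 0.2405, 0.3737.
The Rural Belt: 0.1301×19.2 + 0.2557×113.0 + 0.2405×202.9 + 0.3737×337.8 = 206.4234 per 100,000.
The Central Province: 0.1301×20.8 + 0.2557×101.2 + 0.2405×184.1 + 0.3737×336.9 = 198.7561 per 100,000.
Difference = 206.4234 − 198.7561 = 7.6673.

7.7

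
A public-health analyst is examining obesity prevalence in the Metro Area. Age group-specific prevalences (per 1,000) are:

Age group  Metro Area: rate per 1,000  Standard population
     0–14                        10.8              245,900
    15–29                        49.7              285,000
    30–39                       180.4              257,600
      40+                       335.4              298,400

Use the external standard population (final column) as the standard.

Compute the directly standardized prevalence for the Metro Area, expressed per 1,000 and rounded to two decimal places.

Standard total = 1,086,900; weights = 0.2262, 0.2622, 0.2370, 0.2745.
Standardized rate: 0.2262×10.8 + 0.2622×49.7 + 0.2370×180.4 + 0.2745×335.4 = 150.3125 per 1,000.

150.31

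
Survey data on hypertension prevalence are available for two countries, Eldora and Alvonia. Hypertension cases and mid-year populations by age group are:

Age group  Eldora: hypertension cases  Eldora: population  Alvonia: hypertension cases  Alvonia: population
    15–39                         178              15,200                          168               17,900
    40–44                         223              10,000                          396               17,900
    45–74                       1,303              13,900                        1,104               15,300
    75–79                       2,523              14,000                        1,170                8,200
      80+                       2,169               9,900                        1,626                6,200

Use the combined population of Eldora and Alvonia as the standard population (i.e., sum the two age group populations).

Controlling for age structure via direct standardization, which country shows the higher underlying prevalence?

Age-specific rates per 1,000 for Eldora: 11.711, 22.300, 93.741, 180.214, 219.091.
For Alvonia: 9.385, 22.123, 72.157, 142.683, 262.258.
Combined standard total = 128,500; weights = 0.2576, 0.2171, 0.2272, 0.1728, 0.1253.
Eldora: 0.2576×11.711 + 0.2171×22.300 + 0.2272×93.741 + 0.1728×180.214 + 0.1253×219.091 = 87.7443 per 1,000.
Alvonia: 0.2576×9.385 + 0.2171×22.123 + 0.2272×72.157 + 0.1728×142.683 + 0.1253×262.258 = 81.1267 per 1,000.

Eldora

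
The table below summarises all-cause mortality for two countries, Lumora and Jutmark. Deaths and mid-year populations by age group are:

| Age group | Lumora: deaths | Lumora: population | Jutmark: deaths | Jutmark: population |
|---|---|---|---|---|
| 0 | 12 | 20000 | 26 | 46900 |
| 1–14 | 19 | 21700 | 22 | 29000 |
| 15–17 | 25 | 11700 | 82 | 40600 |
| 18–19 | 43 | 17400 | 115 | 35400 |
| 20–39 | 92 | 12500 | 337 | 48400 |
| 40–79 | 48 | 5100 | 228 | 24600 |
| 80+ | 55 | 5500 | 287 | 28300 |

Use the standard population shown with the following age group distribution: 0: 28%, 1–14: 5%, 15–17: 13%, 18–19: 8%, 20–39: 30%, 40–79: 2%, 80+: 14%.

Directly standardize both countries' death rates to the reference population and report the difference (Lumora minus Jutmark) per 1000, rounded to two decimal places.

Age-specific rates per 1000 for Lumora: 0.600, 0.876, 2.137, 2.471, 7.360, 9.412, 10.000.
For Jutmark: 0.554, 0.759, 2.020, 3.249, 6.963, 9.268, 10.141.
Standard weights: 0.28, 0.05, 0.13, 0.08, 0.30, 0.02, 0.14.
Lumora: 0.2800×0.600 + 0.0500×0.876 + 0.1300×2.137 + 0.0800×2.471 + 0.3000×7.360 + 0.0200×9.412 + 0.1400×10.000 = 4.4835 per 1000.
Jutmark: 0.2800×0.554 + 0.0500×0.759 + 0.1300×2.020 + 0.0800×3.249 + 0.3000×6.963 + 0.0200×9.268 + 0.1400×10.141 = 4.4096 per 1000.
Difference = 4.4835 − 4.4096 = 0.0739.

0.07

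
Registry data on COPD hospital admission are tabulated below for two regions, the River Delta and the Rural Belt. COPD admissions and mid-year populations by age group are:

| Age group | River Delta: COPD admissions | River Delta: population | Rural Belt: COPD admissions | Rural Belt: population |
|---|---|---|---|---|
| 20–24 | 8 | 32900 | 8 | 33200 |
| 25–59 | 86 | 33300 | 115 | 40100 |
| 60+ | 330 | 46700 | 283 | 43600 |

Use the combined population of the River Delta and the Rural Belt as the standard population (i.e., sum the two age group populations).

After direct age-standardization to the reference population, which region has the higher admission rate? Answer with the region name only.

River Delta

Age-specific rates per 10000 for the River Delta: 2.43, 25.83, 70.66.
For the Rural Belt: 2.41, 28.68, 64.91.
Combined standard total = 229800; weights = 0.2876, 0.3194, 0.3930.
The River Delta: 0.2876×2.43 + 0.3194×25.83 + 0.3930×70.66 = 36.7158 per 10000.
The Rural Belt: 0.2876×2.41 + 0.3194×28.68 + 0.3930×64.91 = 35.3589 per 10000.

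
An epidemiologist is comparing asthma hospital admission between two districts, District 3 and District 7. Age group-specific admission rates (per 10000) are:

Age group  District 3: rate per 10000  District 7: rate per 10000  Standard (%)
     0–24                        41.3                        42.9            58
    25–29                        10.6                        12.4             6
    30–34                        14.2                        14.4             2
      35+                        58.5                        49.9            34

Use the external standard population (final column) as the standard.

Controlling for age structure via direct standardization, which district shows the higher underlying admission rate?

Standard weights: 0.58, 0.06, 0.02, 0.34.
District 3: 0.5800×41.3 + 0.0600×10.6 + 0.0200×14.2 + 0.3400×58.5 = 44.7640 per 10000.
District 7: 0.5800×42.9 + 0.0600×12.4 + 0.0200×14.4 + 0.3400×49.9 = 42.8800 per 10000.

District 3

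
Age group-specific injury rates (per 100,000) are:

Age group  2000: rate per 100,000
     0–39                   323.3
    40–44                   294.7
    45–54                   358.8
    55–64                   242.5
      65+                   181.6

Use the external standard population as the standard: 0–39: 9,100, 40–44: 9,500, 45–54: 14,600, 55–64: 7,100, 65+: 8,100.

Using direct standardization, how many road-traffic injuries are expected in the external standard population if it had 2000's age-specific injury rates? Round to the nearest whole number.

Expected road-traffic injuries = Σ (standard pop × age-specific rate ÷ 100,000)
= 9,100×323.3/100,000 + 9,500×294.7/100,000 + 14,600×358.8/100,000 + 7,100×242.5/100,000 + 8,100×181.6/100,000
= 29.42 + 28.00 + 52.38 + 17.22 + 14.71 = 141.73.

142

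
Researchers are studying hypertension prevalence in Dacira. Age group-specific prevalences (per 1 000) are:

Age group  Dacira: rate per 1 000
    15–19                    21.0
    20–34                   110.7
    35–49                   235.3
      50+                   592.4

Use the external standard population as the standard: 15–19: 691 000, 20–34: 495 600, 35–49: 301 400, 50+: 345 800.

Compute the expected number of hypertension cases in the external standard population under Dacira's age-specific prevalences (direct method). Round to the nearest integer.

Expected hypertension cases = Σ (standard pop × age-specific rate ÷ 1 000)
= 691 000×21.0/1 000 + 495 600×110.7/1 000 + 301 400×235.3/1 000 + 345 800×592.4/1 000
= 14511.00 + 54862.92 + 70919.42 + 204851.92 = 345145.26.

345145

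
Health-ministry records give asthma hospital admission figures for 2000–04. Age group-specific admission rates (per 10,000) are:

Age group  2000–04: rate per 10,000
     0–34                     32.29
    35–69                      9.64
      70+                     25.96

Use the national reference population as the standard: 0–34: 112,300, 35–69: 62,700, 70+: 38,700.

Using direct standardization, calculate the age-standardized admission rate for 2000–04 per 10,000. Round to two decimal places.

Standard total = 213,700; weights = 0.5255, 0.2934, 0.1811.
Standardized rate: 0.5255×32.29 + 0.2934×9.64 + 0.1811×25.96 = 24.4981 per 10,000.

24.50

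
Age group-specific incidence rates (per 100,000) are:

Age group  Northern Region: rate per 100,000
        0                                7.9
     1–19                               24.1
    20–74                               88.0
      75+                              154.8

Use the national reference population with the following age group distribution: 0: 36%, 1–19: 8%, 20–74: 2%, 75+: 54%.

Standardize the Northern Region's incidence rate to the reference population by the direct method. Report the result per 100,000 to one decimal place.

90.1

Standard weights: 0.36, 0.08, 0.02, 0.54.
Standardized rate: 0.3600×7.9 + 0.0800×24.1 + 0.0200×88.0 + 0.5400×154.8 = 90.1240 per 100,000.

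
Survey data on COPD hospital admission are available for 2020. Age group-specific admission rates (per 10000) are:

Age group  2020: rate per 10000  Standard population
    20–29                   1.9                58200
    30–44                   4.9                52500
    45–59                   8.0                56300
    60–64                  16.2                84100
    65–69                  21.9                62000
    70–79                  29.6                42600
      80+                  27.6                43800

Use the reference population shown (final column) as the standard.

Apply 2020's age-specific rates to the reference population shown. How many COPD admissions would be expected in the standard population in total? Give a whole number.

Expected COPD admissions = Σ (standard pop × age-specific rate ÷ 10000)
= 58200×1.9/10000 + 52500×4.9/10000 + 56300×8.0/10000 + 84100×16.2/10000 + 62000×21.9/10000 + 42600×29.6/10000 + 43800×27.6/10000
= 11.06 + 25.73 + 45.04 + 136.24 + 135.78 + 126.10 + 120.89 = 600.83.

601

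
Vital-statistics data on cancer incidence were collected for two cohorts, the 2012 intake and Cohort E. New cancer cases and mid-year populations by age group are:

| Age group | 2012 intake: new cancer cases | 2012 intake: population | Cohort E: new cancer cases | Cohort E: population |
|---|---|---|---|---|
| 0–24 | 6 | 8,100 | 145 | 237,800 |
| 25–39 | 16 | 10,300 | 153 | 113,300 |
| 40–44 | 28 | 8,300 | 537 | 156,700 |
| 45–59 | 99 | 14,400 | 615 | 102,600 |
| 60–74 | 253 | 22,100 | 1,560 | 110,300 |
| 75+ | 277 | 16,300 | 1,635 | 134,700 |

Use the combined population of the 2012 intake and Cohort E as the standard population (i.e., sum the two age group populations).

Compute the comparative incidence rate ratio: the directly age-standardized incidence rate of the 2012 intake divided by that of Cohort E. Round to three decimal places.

1.100

Age-specific rates per 100,000 for the 2012 intake: 74.07, 155.34, 337.35, 687.50, 1144.80, 1699.39.
For Cohort E: 60.98, 135.04, 342.69, 599.42, 1414.32, 1213.81.
Combined standard total = 934,900; weights = 0.2630, 0.1322, 0.1765, 0.1251, 0.1416, 0.1615.
The 2012 intake: 0.2630×74.07 + 0.1322×155.34 + 0.1765×337.35 + 0.1251×687.50 + 0.1416×1144.80 + 0.1615×1699.39 = 622.1985 per 100,000.
Cohort E: 0.2630×60.98 + 0.1322×135.04 + 0.1765×342.69 + 0.1251×599.42 + 0.1416×1414.32 + 0.1615×1213.81 = 565.7315 per 100,000.
Ratio = 622.1985 ÷ 565.7315 = 1.09981.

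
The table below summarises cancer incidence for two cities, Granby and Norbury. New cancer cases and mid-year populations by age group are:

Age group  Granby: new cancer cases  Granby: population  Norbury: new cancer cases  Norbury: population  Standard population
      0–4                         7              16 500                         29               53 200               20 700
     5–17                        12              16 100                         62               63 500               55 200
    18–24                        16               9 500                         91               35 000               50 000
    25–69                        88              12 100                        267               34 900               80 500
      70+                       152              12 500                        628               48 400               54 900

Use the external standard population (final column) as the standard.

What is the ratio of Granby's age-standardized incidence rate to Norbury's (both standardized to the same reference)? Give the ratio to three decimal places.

Age-specific rates per 100 000 for Granby: 42.42, 74.53, 168.42, 727.27, 1216.00.
For Norbury: 54.51, 97.64, 260.00, 765.04, 1297.52.
Standard total = 261 300; weights = 0.0792, 0.2113, 0.1914, 0.3081, 0.2101.
Granby: 0.0792×42.42 + 0.2113×74.53 + 0.1914×168.42 + 0.3081×727.27 + 0.2101×1216.00 = 530.8740 per 100 000.
Norbury: 0.0792×54.51 + 0.2113×97.64 + 0.1914×260.00 + 0.3081×765.04 + 0.2101×1297.52 = 582.9997 per 100 000.
Ratio = 530.8740 ÷ 582.9997 = 0.91059.

0.911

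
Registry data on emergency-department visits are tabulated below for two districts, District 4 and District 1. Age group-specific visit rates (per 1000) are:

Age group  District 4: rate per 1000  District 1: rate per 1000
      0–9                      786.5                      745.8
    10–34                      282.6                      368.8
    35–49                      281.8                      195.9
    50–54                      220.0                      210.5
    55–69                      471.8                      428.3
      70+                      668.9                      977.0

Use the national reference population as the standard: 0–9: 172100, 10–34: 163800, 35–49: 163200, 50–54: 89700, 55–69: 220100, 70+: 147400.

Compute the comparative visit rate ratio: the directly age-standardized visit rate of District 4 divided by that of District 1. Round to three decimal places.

Standard total = 956300; weights = 0.1800, 0.1713, 0.1707, 0.0938, 0.2302, 0.1541.
District 4: 0.1800×786.5 + 0.1713×282.6 + 0.1707×281.8 + 0.0938×220.0 + 0.2302×471.8 + 0.1541×668.9 = 470.3642 per 1000.
District 1: 0.1800×745.8 + 0.1713×368.8 + 0.1707×195.9 + 0.0938×210.5 + 0.2302×428.3 + 0.1541×977.0 = 499.7312 per 1000.
Ratio = 470.3642 ÷ 499.7312 = 0.94123.

0.941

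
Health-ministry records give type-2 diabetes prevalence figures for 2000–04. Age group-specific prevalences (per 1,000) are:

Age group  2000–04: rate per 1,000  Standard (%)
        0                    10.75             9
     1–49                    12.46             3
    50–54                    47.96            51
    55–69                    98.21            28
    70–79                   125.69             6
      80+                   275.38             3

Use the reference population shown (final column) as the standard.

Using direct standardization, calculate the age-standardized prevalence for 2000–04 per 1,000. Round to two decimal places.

Standard weights: 0.09, 0.03, 0.51, 0.28, 0.06, 0.03.
Standardized rate: 0.0900×10.75 + 0.0300×12.46 + 0.5100×47.96 + 0.2800×98.21 + 0.0600×125.69 + 0.0300×275.38 = 69.1025 per 1,000.

69.10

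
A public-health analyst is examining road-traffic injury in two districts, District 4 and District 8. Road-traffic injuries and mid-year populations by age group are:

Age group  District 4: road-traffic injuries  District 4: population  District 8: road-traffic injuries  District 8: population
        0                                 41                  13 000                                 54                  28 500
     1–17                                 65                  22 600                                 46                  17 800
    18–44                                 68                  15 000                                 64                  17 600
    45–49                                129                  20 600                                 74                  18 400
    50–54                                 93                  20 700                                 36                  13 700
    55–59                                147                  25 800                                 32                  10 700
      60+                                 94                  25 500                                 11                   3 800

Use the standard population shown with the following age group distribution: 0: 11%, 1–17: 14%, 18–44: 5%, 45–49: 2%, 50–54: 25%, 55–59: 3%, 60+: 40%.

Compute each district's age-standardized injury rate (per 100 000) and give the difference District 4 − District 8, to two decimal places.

Age-specific rates per 100 000 for District 4: 315.38, 287.61, 453.33, 626.21, 449.28, 569.77, 368.63.
For District 8: 189.47, 258.43, 363.64, 402.17, 262.77, 299.07, 289.47.
Standard weights: 0.11, 0.14, 0.05, 0.02, 0.25, 0.03, 0.40.
District 4: 0.1100×315.38 + 0.1400×287.61 + 0.0500×453.33 + 0.0200×626.21 + 0.2500×449.28 + 0.0300×569.77 + 0.4000×368.63 = 387.0116 per 100 000.
District 8: 0.1100×189.47 + 0.1400×258.43 + 0.0500×363.64 + 0.0200×402.17 + 0.2500×262.77 + 0.0300×299.07 + 0.4000×289.47 = 273.7020 per 100 000.
Difference = 387.0116 − 273.7020 = 113.3095.

113.31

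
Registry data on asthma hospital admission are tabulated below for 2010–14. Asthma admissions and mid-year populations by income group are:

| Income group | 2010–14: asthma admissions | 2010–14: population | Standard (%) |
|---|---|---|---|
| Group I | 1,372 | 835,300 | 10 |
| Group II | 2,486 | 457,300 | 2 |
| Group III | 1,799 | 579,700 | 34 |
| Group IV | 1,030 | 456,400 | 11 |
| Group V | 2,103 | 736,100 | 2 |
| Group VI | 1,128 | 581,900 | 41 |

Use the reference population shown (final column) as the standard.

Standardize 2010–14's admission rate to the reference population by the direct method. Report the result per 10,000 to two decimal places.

24.28

Income-specific rates per 10,000 for 2010–14: 16.43, 54.36, 31.03, 22.57, 28.57, 19.38.
Standard weights: 0.10, 0.02, 0.34, 0.11, 0.02, 0.41.
Standardized rate: 0.1000×16.43 + 0.0200×54.36 + 0.3400×31.03 + 0.1100×22.57 + 0.0200×28.57 + 0.4100×19.38 = 24.2827 per 10,000.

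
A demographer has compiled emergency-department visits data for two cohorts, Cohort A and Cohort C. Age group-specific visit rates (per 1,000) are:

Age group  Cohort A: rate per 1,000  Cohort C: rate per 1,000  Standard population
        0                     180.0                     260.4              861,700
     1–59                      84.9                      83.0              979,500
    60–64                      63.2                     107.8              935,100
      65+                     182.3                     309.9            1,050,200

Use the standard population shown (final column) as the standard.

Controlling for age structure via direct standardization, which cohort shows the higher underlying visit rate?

Standard total = 3,826,500; weights = 0.2252, 0.2560, 0.2444, 0.2745.
Cohort A: 0.2252×180.0 + 0.2560×84.9 + 0.2444×63.2 + 0.2745×182.3 = 127.7448 per 1,000.
Cohort C: 0.2252×260.4 + 0.2560×83.0 + 0.2444×107.8 + 0.2745×309.9 = 191.2834 per 1,000.

Cohort C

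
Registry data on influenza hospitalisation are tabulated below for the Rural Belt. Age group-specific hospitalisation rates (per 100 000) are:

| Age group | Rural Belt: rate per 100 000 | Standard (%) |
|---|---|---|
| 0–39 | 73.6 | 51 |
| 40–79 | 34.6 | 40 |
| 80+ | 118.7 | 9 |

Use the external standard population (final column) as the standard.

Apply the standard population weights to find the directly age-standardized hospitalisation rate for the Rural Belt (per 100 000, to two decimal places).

Standard weights: 0.51, 0.40, 0.09.
Standardized rate: 0.5100×73.6 + 0.4000×34.6 + 0.0900×118.7 = 62.0590 per 100 000.

62.06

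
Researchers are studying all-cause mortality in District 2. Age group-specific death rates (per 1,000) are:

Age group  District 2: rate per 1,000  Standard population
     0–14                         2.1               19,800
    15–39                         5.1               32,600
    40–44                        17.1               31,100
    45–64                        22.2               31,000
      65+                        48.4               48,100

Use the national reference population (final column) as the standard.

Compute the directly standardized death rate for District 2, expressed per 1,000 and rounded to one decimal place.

23.1

Standard total = 162,600; weights = 0.1218, 0.2005, 0.1913, 0.1907, 0.2958.
Standardized rate: 0.1218×2.1 + 0.2005×5.1 + 0.1913×17.1 + 0.1907×22.2 + 0.2958×48.4 = 23.0990 per 1,000.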